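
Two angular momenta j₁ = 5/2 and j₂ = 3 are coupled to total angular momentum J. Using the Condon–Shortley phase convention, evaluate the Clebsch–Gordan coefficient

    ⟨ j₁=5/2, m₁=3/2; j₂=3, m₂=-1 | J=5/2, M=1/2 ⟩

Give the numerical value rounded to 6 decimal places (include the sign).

j₁+j₂−J=3  J+j₁−j₂=2  J−j₁+j₂=3  j₁+j₂+J+1=9
(j₁±m₁, j₂±m₂, J±M) = (4,1,2,4,3,2)
P² = 576/35
sum k=0..1:
  [0] +1/12 = 1/12
  [1] −1/8 = -1/8
S = -1/24
C² = P²·S² = 1/35 ; C = -0.169031

−√(1/35) = -0.169031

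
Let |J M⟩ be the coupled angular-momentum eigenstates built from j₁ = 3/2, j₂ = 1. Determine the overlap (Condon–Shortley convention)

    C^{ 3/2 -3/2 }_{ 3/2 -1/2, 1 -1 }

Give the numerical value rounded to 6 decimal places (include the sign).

triangle: 1!×2!×1!/5! = 2/120
(j±m)!: 1!×2!×0!×2!×0!×3! = 24
prefactor² = (2J+1)×Δ×N² = 8/5
  k=0: +1/(0!×1!×2!×0!×0!×1!) = 1/2
Σ = 1/2  ⇒  CG² = 8/5×1/2² = 2/5
CG = +√(2/5) = +0.632456

+√(2/5) ≈ +0.632456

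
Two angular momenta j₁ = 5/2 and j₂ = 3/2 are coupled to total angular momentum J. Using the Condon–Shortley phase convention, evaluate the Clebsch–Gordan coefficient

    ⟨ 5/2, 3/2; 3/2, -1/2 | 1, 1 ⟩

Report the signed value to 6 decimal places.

triangle: 3!·2!·0!/6! = 12/720
(j±m)!: 4!·1!·1!·2!·2!·0! = 96
prefactor² = (2J+1)·Δ·N² = 24/5
  k=1: −1/(1!·2!·0!·0!·2!·0!) = -1/4
Σ = -1/4  ⇒  CG² = 24/5·(-1/4)² = 3/10
CG = −√(3/10) = -0.547723

-0.547723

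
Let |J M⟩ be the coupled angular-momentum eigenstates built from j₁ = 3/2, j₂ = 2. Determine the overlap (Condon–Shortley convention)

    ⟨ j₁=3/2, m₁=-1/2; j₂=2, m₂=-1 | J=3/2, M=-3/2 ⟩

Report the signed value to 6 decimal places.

triangle: 2!×1!×2!/6! = 4/720
(j±m)!: 1!×2!×1!×3!×0!×3! = 72
prefactor² = (2J+1)×Δ×N² = 8/5
  k=1: −1/(1!×1!×1!×0!×0!×2!) = -1/2
Σ = -1/2  ⇒  CG² = 8/5×(-1/2)² = 2/5
CG = −√(2/5) = -0.632456

-0.632456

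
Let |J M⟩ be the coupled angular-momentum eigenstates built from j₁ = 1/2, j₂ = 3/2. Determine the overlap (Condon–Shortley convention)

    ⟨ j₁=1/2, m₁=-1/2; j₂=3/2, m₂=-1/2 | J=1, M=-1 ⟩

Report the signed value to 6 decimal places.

√[3·1!0!2!/4! · 0!1!1!2!0!2!] = √(1)
  +(−1)^1/∏(1,0,0,0,0,2)! = -1/2  (running -1/2)
⟨..|..⟩ = √(1)·(-1/2) = -0.500000

−√(1/4) ≈ -0.500000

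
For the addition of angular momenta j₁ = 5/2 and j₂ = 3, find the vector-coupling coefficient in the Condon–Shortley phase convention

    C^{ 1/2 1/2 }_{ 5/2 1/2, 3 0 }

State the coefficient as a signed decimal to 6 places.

j₁+j₂−J=5  J+j₁−j₂=0  J−j₁+j₂=1  j₁+j₂+J+1=7
(j₁±m₁, j₂±m₂, J±M) = (3,2,3,3,1,0)
P² = 144/7
sum k=2..2:
  [2] +1/12 = 1/12
S = 1/12
C² = P²·S² = 1/7 ; C = +0.377964

+0.377964  (= +√(1/7))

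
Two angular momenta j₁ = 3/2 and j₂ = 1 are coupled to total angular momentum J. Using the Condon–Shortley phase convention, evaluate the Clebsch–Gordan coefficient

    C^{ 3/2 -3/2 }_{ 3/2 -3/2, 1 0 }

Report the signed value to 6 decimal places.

−√(3/5) ≈ -0.774597

√[4·1!2!1!/5! · 0!3!1!1!0!3!] = √(12/5)
  +(−1)^1/∏(1,0,2,0,0,1)! = -1/2  (running -1/2)
⟨..|..⟩ = √(12/5)·(-1/2) = -0.774597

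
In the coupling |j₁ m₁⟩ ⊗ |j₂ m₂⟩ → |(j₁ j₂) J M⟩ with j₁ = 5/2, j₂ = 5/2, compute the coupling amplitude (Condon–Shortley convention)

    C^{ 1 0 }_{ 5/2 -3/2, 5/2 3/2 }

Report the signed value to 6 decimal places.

−√(9/70) ≈ -0.358569

j₁+j₂−J=4  J+j₁−j₂=1  J−j₁+j₂=1  j₁+j₂+J+1=7
(j₁±m₁, j₂±m₂, J±M) = (1,4,4,1,1,1)
P² = 288/35
sum k=3..4:
  [3] −1/6 = -1/6
  [4] +1/24 = 1/24
S = -1/8
C² = P²·S² = 9/70 ; C = -0.358569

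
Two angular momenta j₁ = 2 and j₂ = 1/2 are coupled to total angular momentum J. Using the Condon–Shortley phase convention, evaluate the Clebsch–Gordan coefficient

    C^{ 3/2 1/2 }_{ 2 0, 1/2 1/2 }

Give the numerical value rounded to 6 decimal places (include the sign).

-0.632456

√[4·1!3!0!/5! · 2!2!1!0!2!1!] = √(8/5)
  +(−1)^1/∏(1,0,1,0,2,0)! = -1/2  (running -1/2)
⟨..|..⟩ = √(8/5)·(-1/2) = -0.632456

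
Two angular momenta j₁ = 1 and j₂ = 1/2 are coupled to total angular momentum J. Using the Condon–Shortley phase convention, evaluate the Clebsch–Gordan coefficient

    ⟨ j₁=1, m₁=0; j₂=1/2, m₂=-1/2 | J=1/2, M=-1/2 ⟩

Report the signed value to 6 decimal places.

+√(1/3) ≈ +0.577350

√[2·1!1!0!/3! · 1!1!0!1!0!1!] = √(1/3)
  +(−1)^0/∏(0,1,1,0,0,0)! = 1  (running 1)
⟨..|..⟩ = √(1/3)·(1) = +0.577350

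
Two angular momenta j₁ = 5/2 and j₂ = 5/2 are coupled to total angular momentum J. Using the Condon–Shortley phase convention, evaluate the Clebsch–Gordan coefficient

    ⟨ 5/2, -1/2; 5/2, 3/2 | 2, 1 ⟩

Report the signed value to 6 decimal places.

+0.377964

j₁+j₂−J=3  J+j₁−j₂=2  J−j₁+j₂=2  j₁+j₂+J+1=8
(j₁±m₁, j₂±m₂, J±M) = (2,3,4,1,3,1)
P² = 36/7
sum k=2..3:
  [2] +1/4 = 1/4
  [3] −1/12 = -1/12
S = 1/6
C² = P²·S² = 1/7 ; C = +0.377964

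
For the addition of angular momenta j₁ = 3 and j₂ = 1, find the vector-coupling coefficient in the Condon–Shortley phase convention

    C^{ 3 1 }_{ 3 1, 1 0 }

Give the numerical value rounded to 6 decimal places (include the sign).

√[7·1!5!1!/8! · 4!2!1!1!4!2!] = √(48)
  +(−1)^0/∏(0,1,2,1,3,0)! = 1/12  (running 1/12)
  +(−1)^1/∏(1,0,1,0,4,1)! = -1/24  (running 1/24)
⟨..|..⟩ = √(48)·(1/24) = +0.288675

+√(1/12) ≈ +0.288675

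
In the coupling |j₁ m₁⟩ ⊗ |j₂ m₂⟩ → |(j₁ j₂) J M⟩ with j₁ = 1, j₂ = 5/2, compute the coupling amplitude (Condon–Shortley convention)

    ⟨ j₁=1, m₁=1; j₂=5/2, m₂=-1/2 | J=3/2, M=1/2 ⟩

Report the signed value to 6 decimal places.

+√(1/5) = +0.447214

√[4·2!0!3!/6! · 2!0!2!3!2!1!] = √(16/5)
  +(−1)^0/∏(0,2,0,2,0,1)! = 1/4  (running 1/4)
⟨..|..⟩ = √(16/5)·(1/4) = +0.447214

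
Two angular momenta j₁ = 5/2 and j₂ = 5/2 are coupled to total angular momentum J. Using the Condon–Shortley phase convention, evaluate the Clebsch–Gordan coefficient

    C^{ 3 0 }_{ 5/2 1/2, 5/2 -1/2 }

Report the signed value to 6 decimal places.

triangle: 2!*3!*3!/9! = 72/362880
(j±m)!: 3!*2!*2!*3!*3!*3! = 5184
prefactor² = (2J+1)*Δ*N² = 36/5
  k=0: +1/(0!*2!*2!*2!*1!*1!) = 1/8
  k=1: −1/(1!*1!*1!*1!*2!*2!) = -1/4
  k=2: +1/(2!*0!*0!*0!*3!*3!) = 1/72
Σ = -1/9  ⇒  CG² = 36/5*(-1/9)² = 4/45
CG = −√(4/45) = -0.298142

-0.298142  (= −√(4/45))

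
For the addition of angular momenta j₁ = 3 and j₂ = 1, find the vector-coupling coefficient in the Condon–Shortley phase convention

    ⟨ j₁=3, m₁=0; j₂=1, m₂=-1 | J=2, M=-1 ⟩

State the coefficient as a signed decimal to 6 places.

triangle: 2!·4!·0!/7! = 48/5040
(j±m)!: 3!·3!·0!·2!·1!·3! = 432
prefactor² = (2J+1)·Δ·N² = 144/7
  k=0: +1/(0!·2!·3!·0!·1!·0!) = 1/12
Σ = 1/12  ⇒  CG² = 144/7·1/12² = 1/7
CG = +√(1/7) = +0.377964

+√(1/7) = +0.377964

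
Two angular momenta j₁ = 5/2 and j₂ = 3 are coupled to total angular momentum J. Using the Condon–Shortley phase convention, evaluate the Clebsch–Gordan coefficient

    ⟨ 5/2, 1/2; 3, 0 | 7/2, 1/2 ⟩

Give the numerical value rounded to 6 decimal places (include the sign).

√[8·2!3!4!/10! · 3!2!3!3!4!3!] = √(6912/175)
  +(−1)^0/∏(0,2,2,3,1,1)! = 1/24  (running 1/24)
  +(−1)^1/∏(1,1,1,2,2,2)! = -1/8  (running -1/12)
  +(−1)^2/∏(2,0,0,1,3,3)! = 1/72  (running -5/72)
⟨..|..⟩ = √(6912/175)·(-5/72) = -0.436436

-0.436436  (= −√(4/21))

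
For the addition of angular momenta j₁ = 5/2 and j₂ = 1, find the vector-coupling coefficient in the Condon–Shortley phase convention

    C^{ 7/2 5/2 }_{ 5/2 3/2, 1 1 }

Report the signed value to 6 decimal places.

+0.845154

√[8·0!5!2!/8! · 4!1!2!0!6!1!] = √(11520/7)
  +(−1)^0/∏(0,0,1,2,4,0)! = 1/48  (running 1/48)
⟨..|..⟩ = √(11520/7)·(1/48) = +0.845154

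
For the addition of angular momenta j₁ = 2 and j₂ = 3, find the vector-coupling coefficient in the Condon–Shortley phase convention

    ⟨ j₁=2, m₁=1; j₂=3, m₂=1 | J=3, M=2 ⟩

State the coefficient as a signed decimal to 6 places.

−√(1/4) = -0.500000

j₁+j₂−J=2  J+j₁−j₂=2  J−j₁+j₂=4  j₁+j₂+J+1=9
(j₁±m₁, j₂±m₂, J±M) = (3,1,4,2,5,1)
P² = 64
sum k=0..1:
  [0] +1/48 = 1/48
  [1] −1/12 = -1/12
S = -1/16
C² = P²·S² = 1/4 ; C = -0.500000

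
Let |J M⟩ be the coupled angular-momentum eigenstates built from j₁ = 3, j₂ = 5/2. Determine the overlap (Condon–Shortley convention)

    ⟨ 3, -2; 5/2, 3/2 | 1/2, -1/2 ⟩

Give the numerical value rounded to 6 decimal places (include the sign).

+0.487950  (= +√(5/21))

√[2·5!1!0!/7! · 1!5!4!1!0!1!] = √(960/7)
  +(−1)^4/∏(4,1,1,0,0,0)! = 1/24  (running 1/24)
⟨..|..⟩ = √(960/7)·(1/24) = +0.487950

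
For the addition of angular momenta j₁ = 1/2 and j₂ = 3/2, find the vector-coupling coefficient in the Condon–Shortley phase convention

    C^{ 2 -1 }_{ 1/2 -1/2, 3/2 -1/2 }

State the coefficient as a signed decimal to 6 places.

+√(3/4) = +0.866025

√[5·0!1!3!/5! · 0!1!1!2!1!3!] = √(3)
  +(−1)^0/∏(0,0,1,1,0,2)! = 1/2  (running 1/2)
⟨..|..⟩ = √(3)·(1/2) = +0.866025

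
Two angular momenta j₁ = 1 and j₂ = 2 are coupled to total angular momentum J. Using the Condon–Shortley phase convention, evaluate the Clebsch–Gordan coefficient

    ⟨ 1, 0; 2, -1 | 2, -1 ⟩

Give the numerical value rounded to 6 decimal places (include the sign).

√[5·1!1!3!/6! · 1!1!1!3!1!3!] = √(3/2)
  +(−1)^0/∏(0,1,1,1,0,2)! = 1/2  (running 1/2)
  +(−1)^1/∏(1,0,0,0,1,3)! = -1/6  (running 1/3)
⟨..|..⟩ = √(3/2)·(1/3) = +0.408248

+√(1/6) = +0.408248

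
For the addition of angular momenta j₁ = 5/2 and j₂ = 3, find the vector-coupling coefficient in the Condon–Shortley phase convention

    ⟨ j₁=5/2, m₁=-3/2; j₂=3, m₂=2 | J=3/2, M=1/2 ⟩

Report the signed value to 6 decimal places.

√[4·4!1!2!/8! · 1!4!5!1!2!1!] = √(192/7)
  +(−1)^3/∏(3,1,1,2,0,0)! = -1/12  (running -1/12)
  +(−1)^4/∏(4,0,0,1,1,1)! = 1/24  (running -1/24)
⟨..|..⟩ = √(192/7)·(-1/24) = -0.218218

−√(1/21) ≈ -0.218218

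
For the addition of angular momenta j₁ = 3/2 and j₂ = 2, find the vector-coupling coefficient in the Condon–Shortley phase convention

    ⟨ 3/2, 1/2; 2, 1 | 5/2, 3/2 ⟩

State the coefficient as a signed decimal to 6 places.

triangle: 1!×2!×3!/7! = 12/5040
(j±m)!: 2!×1!×3!×1!×4!×1! = 288
prefactor² = (2J+1)×Δ×N² = 144/35
  k=0: +1/(0!×1!×1!×3!×1!×0!) = 1/6
  k=1: −1/(1!×0!×0!×2!×2!×1!) = -1/4
Σ = -1/12  ⇒  CG² = 144/35×(-1/12)² = 1/35
CG = −√(1/35) = -0.169031

-0.169031  (= −√(1/35))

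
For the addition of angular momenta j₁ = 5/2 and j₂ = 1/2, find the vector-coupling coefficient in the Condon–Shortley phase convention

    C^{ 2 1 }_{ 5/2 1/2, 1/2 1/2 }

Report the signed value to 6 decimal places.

-0.577350  (= −√(1/3))

√[5·1!4!0!/6! · 3!2!1!0!3!1!] = √(12)
  +(−1)^1/∏(1,0,1,0,3,0)! = -1/6  (running -1/6)
⟨..|..⟩ = √(12)·(-1/6) = -0.577350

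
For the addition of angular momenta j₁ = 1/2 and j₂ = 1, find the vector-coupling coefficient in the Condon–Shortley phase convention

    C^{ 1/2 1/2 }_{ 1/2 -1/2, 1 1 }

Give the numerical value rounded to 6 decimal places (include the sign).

−√(2/3) ≈ -0.816497

j₁+j₂−J=1  J+j₁−j₂=0  J−j₁+j₂=1  j₁+j₂+J+1=3
(j₁±m₁, j₂±m₂, J±M) = (0,1,2,0,1,0)
P² = 2/3
sum k=1..1:
  [1] −1/1 = -1
S = -1
C² = P²·S² = 2/3 ; C = -0.816497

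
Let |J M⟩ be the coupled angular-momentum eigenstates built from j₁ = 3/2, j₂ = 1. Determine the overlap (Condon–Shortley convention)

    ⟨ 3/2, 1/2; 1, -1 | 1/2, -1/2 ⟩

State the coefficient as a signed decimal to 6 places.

triangle: 2!*1!*0!/4! = 2/24
(j±m)!: 2!*1!*0!*2!*0!*1! = 4
prefactor² = (2J+1)*Δ*N² = 2/3
  k=0: +1/(0!*2!*1!*0!*0!*0!) = 1/2
Σ = 1/2  ⇒  CG² = 2/3*1/2² = 1/6
CG = +√(1/6) = +0.408248

+√(1/6) ≈ +0.408248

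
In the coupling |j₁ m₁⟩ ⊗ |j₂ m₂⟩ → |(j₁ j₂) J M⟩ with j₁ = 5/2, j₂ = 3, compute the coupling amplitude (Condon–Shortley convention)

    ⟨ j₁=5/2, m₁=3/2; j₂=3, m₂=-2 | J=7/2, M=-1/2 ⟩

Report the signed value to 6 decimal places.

triangle: 2!*3!*4!/10! = 288/3628800
(j±m)!: 4!*1!*1!*5!*3!*4! = 414720
prefactor² = (2J+1)*Δ*N² = 9216/35
  k=0: +1/(0!*2!*1!*1!*2!*3!) = 1/24
  k=1: −1/(1!*1!*0!*0!*3!*4!) = -1/144
Σ = 5/144  ⇒  CG² = 9216/35*5/144² = 20/63
CG = +√(20/63) = +0.563436

+0.563436  (= +√(20/63))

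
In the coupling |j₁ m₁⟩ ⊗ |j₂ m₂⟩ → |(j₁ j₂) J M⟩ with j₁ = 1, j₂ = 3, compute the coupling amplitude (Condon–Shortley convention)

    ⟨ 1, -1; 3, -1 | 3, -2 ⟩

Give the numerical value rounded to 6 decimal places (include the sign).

−√(5/12) ≈ -0.645497

√[7·1!1!5!/8! · 0!2!2!4!1!5!] = √(240)
  +(−1)^1/∏(1,0,1,1,0,4)! = -1/24  (running -1/24)
⟨..|..⟩ = √(240)·(-1/24) = -0.645497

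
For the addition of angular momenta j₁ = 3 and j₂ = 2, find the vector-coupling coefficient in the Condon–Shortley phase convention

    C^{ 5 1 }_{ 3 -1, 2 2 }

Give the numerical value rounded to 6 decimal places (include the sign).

√[11·0!6!4!/11! · 2!4!4!0!6!4!] = √(663552/7)
  +(−1)^0/∏(0,0,4,4,2,0)! = 1/1152  (running 1/1152)
⟨..|..⟩ = √(663552/7)·(1/1152) = +0.267261

+0.267261  (= +√(1/14))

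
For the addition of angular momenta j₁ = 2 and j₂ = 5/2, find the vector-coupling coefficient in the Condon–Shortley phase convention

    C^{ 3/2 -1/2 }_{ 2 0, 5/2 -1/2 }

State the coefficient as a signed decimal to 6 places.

−√(2/35) ≈ -0.239046

√[4·3!1!2!/7! · 2!2!2!3!1!2!] = √(32/35)
  +(−1)^1/∏(1,2,1,1,0,1)! = -1/2  (running -1/2)
  +(−1)^2/∏(2,1,0,0,1,2)! = 1/4  (running -1/4)
⟨..|..⟩ = √(32/35)·(-1/4) = -0.239046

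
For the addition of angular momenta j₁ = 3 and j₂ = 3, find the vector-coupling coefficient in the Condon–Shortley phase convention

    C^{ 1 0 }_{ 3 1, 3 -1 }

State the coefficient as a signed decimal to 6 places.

triangle: 5!·1!·1!/8! = 120/40320
(j±m)!: 4!·2!·2!·4!·1!·1! = 2304
prefactor² = (2J+1)·Δ·N² = 144/7
  k=1: −1/(1!·4!·1!·1!·0!·0!) = -1/24
  k=2: +1/(2!·3!·0!·0!·1!·1!) = 1/12
Σ = 1/24  ⇒  CG² = 144/7·1/24² = 1/28
CG = +√(1/28) = +0.188982

+√(1/28) = +0.188982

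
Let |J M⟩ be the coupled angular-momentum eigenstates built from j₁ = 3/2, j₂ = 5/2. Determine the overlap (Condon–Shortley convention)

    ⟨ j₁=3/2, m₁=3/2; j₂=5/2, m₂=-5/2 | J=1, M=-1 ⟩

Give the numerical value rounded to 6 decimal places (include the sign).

+0.707107  (= +√(1/2))

triangle: 3!*0!*2!/6! = 12/720
(j±m)!: 3!*0!*0!*5!*0!*2! = 1440
prefactor² = (2J+1)*Δ*N² = 72
  k=0: +1/(0!*3!*0!*0!*0!*2!) = 1/12
Σ = 1/12  ⇒  CG² = 72*1/12² = 1/2
CG = +√(1/2) = +0.707107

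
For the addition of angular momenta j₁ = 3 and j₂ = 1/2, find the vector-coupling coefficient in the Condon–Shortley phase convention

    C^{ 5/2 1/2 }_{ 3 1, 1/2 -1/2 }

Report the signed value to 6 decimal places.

triangle: 1!·5!·0!/7! = 120/5040
(j±m)!: 4!·2!·0!·1!·3!·2! = 576
prefactor² = (2J+1)·Δ·N² = 576/7
  k=0: +1/(0!·1!·2!·0!·3!·0!) = 1/12
Σ = 1/12  ⇒  CG² = 576/7·1/12² = 4/7
CG = +√(4/7) = +0.755929

+√(4/7) ≈ +0.755929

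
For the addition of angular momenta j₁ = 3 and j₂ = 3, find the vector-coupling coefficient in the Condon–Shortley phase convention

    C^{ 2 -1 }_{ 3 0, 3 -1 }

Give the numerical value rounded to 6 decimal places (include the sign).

+0.154303  (= +√(1/42))

triangle: 4!·2!·2!/9! = 96/362880
(j±m)!: 3!·3!·2!·4!·1!·3! = 10368
prefactor² = (2J+1)·Δ·N² = 96/7
  k=1: −1/(1!·3!·2!·1!·0!·1!) = -1/12
  k=2: +1/(2!·2!·1!·0!·1!·2!) = 1/8
Σ = 1/24  ⇒  CG² = 96/7·1/24² = 1/42
CG = +√(1/42) = +0.154303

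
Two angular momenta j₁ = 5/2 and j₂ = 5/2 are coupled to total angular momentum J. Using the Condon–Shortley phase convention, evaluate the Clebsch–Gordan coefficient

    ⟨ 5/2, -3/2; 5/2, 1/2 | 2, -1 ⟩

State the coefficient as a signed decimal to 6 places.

+√(1/7) ≈ +0.377964

√[5·3!2!2!/8! · 1!4!3!2!1!3!] = √(36/7)
  +(−1)^2/∏(2,1,2,1,0,1)! = 1/4  (running 1/4)
  +(−1)^3/∏(3,0,1,0,1,2)! = -1/12  (running 1/6)
⟨..|..⟩ = √(36/7)·(1/6) = +0.377964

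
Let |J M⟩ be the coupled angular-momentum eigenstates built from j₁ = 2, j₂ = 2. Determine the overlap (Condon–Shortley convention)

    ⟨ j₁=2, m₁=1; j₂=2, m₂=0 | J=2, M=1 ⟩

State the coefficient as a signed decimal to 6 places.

triangle: 2!×2!×2!/7! = 8/5040
(j±m)!: 3!×1!×2!×2!×3!×1! = 144
prefactor² = (2J+1)×Δ×N² = 8/7
  k=0: +1/(0!×2!×1!×2!×1!×0!) = 1/4
  k=1: −1/(1!×1!×0!×1!×2!×1!) = -1/2
Σ = -1/4  ⇒  CG² = 8/7×(-1/4)² = 1/14
CG = −√(1/14) = -0.267261

−√(1/14) ≈ -0.267261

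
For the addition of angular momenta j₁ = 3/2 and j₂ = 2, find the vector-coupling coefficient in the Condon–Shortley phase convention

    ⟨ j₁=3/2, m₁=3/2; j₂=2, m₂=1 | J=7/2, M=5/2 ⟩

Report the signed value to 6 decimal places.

+√(4/7) ≈ +0.755929

j₁+j₂−J=0  J+j₁−j₂=3  J−j₁+j₂=4  j₁+j₂+J+1=8
(j₁±m₁, j₂±m₂, J±M) = (3,0,3,1,6,1)
P² = 5184/7
sum k=0..0:
  [0] +1/36 = 1/36
S = 1/36
C² = P²·S² = 4/7 ; C = +0.755929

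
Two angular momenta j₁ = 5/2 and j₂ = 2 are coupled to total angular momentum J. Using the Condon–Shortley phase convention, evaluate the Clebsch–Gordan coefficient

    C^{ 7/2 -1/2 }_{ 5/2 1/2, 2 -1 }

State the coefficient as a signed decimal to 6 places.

triangle: 1!×4!×3!/9! = 144/362880
(j±m)!: 3!×2!×1!×3!×3!×4! = 10368
prefactor² = (2J+1)×Δ×N² = 1152/35
  k=0: +1/(0!×1!×2!×1!×2!×2!) = 1/8
  k=1: −1/(1!×0!×1!×0!×3!×3!) = -1/36
Σ = 7/72  ⇒  CG² = 1152/35×7/72² = 14/45
CG = +√(14/45) = +0.557773

+0.557773  (= +√(14/45))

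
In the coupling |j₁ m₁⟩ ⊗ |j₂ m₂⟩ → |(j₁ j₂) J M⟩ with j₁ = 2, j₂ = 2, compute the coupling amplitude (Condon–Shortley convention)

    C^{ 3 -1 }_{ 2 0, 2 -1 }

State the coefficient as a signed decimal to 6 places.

+√(1/5) ≈ +0.447214

triangle: 1!×3!×3!/8! = 36/40320
(j±m)!: 2!×2!×1!×3!×2!×4! = 1152
prefactor² = (2J+1)×Δ×N² = 36/5
  k=0: +1/(0!×1!×2!×1!×1!×2!) = 1/4
  k=1: −1/(1!×0!×1!×0!×2!×3!) = -1/12
Σ = 1/6  ⇒  CG² = 36/5×1/6² = 1/5
CG = +√(1/5) = +0.447214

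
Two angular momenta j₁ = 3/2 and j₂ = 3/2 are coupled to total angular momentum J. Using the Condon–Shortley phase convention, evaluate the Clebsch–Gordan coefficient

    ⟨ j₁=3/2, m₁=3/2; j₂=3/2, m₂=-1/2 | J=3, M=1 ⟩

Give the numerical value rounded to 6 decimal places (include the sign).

+√(1/5) ≈ +0.447214

triangle: 0!·3!·3!/7! = 36/5040
(j±m)!: 3!·0!·1!·2!·4!·2! = 576
prefactor² = (2J+1)·Δ·N² = 144/5
  k=0: +1/(0!·0!·0!·1!·3!·2!) = 1/12
Σ = 1/12  ⇒  CG² = 144/5·1/12² = 1/5
CG = +√(1/5) = +0.447214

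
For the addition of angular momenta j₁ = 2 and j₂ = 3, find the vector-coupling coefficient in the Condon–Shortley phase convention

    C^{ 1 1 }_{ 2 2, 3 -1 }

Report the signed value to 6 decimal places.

+√(1/35) ≈ +0.169031

j₁+j₂−J=4  J+j₁−j₂=0  J−j₁+j₂=2  j₁+j₂+J+1=7
(j₁±m₁, j₂±m₂, J±M) = (4,0,2,4,2,0)
P² = 2304/35
sum k=0..0:
  [0] +1/48 = 1/48
S = 1/48
C² = P²·S² = 1/35 ; C = +0.169031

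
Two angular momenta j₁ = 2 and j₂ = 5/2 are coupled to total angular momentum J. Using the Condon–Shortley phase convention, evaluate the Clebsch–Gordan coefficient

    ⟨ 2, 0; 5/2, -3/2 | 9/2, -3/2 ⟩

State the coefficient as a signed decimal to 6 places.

+0.597614  (= +√(5/14))

triangle: 0!*4!*5!/10! = 2880/3628800
(j±m)!: 2!*2!*1!*4!*3!*6! = 414720
prefactor² = (2J+1)*Δ*N² = 23040/7
  k=0: +1/(0!*0!*2!*1!*2!*4!) = 1/96
Σ = 1/96  ⇒  CG² = 23040/7*1/96² = 5/14
CG = +√(5/14) = +0.597614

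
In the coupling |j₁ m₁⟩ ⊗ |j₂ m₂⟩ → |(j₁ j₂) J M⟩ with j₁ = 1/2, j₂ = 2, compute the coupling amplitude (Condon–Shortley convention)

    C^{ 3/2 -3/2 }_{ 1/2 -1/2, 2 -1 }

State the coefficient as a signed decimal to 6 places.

-0.447214  (= −√(1/5))

√[4·1!0!3!/5! · 0!1!1!3!0!3!] = √(36/5)
  +(−1)^1/∏(1,0,0,0,0,3)! = -1/6  (running -1/6)
⟨..|..⟩ = √(36/5)·(-1/6) = -0.447214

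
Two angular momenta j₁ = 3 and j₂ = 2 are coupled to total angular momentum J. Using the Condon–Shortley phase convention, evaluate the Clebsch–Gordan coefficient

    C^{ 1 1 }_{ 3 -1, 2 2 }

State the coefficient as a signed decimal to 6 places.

√[3·4!2!0!/7! · 2!4!4!0!2!0!] = √(2304/35)
  +(−1)^4/∏(4,0,0,0,2,0)! = 1/48  (running 1/48)
⟨..|..⟩ = √(2304/35)·(1/48) = +0.169031

+√(1/35) ≈ +0.169031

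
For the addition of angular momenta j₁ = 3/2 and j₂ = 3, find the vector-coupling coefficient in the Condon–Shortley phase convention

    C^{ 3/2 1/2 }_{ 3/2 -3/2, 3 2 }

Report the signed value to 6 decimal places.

√[4·3!0!3!/7! · 0!3!5!1!2!1!] = √(288/7)
  +(−1)^3/∏(3,0,0,2,0,1)! = -1/12  (running -1/12)
⟨..|..⟩ = √(288/7)·(-1/12) = -0.534522

-0.534522  (= −√(2/7))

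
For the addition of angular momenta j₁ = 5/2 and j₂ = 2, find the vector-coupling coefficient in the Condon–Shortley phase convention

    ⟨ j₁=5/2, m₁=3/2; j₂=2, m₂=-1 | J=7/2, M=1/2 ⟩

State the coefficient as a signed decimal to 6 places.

triangle: 1!*4!*3!/9! = 144/362880
(j±m)!: 4!*1!*1!*3!*4!*3! = 20736
prefactor² = (2J+1)*Δ*N² = 2304/35
  k=0: +1/(0!*1!*1!*1!*3!*2!) = 1/12
  k=1: −1/(1!*0!*0!*0!*4!*3!) = -1/144
Σ = 11/144  ⇒  CG² = 2304/35*11/144² = 121/315
CG = +√(121/315) = +0.619780

+√(121/315) ≈ +0.619780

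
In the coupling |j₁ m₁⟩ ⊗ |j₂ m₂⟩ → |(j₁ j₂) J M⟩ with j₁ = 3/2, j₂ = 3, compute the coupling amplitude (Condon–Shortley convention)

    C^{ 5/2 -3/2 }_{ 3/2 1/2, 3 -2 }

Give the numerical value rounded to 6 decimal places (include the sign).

+0.267261

√[6·2!1!4!/8! · 2!1!1!5!1!4!] = √(288/7)
  +(−1)^0/∏(0,2,1,1,0,3)! = 1/12  (running 1/12)
  +(−1)^1/∏(1,1,0,0,1,4)! = -1/24  (running 1/24)
⟨..|..⟩ = √(288/7)·(1/24) = +0.267261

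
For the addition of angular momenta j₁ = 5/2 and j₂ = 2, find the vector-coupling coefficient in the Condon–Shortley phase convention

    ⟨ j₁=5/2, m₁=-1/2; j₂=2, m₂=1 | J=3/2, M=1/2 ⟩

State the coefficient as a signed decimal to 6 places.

triangle: 3!·2!·1!/7! = 12/5040
(j±m)!: 2!·3!·3!·1!·2!·1! = 144
prefactor² = (2J+1)·Δ·N² = 48/35
  k=2: +1/(2!·1!·1!·1!·1!·0!) = 1/2
  k=3: −1/(3!·0!·0!·0!·2!·1!) = -1/12
Σ = 5/12  ⇒  CG² = 48/35·5/12² = 5/21
CG = +√(5/21) = +0.487950

+√(5/21) ≈ +0.487950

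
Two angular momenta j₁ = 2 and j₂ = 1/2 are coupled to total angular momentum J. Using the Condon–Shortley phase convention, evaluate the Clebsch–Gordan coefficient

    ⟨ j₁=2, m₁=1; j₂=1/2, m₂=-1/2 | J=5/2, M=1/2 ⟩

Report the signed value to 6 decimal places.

+0.632456  (= +√(2/5))

√[6·0!4!1!/6! · 3!1!0!1!3!2!] = √(72/5)
  +(−1)^0/∏(0,0,1,0,3,1)! = 1/6  (running 1/6)
⟨..|..⟩ = √(72/5)·(1/6) = +0.632456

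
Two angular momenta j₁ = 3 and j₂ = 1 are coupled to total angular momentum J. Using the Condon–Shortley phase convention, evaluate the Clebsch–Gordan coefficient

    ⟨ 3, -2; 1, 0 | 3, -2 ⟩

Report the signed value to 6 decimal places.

j₁+j₂−J=1  J+j₁−j₂=5  J−j₁+j₂=1  j₁+j₂+J+1=8
(j₁±m₁, j₂±m₂, J±M) = (1,5,1,1,1,5)
P² = 300
sum k=0..1:
  [0] +1/120 = 1/120
  [1] −1/24 = -1/24
S = -1/30
C² = P²·S² = 1/3 ; C = -0.577350

−√(1/3) ≈ -0.577350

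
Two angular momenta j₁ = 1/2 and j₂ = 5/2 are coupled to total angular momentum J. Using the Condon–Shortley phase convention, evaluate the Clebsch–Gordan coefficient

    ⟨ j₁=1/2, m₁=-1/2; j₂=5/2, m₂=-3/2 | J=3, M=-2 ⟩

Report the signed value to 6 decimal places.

+√(5/6) = +0.912871

triangle: 0!×1!×5!/7! = 120/5040
(j±m)!: 0!×1!×1!×4!×1!×5! = 2880
prefactor² = (2J+1)×Δ×N² = 480
  k=0: +1/(0!×0!×1!×1!×0!×4!) = 1/24
Σ = 1/24  ⇒  CG² = 480×1/24² = 5/6
CG = +√(5/6) = +0.912871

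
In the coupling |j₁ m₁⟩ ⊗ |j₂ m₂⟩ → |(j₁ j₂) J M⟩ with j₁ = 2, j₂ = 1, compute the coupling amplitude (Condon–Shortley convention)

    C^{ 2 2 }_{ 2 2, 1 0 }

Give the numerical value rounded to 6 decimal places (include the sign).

+0.816497  (= +√(2/3))

j₁+j₂−J=1  J+j₁−j₂=3  J−j₁+j₂=1  j₁+j₂+J+1=6
(j₁±m₁, j₂±m₂, J±M) = (4,0,1,1,4,0)
P² = 24
sum k=0..0:
  [0] +1/6 = 1/6
S = 1/6
C² = P²·S² = 2/3 ; C = +0.816497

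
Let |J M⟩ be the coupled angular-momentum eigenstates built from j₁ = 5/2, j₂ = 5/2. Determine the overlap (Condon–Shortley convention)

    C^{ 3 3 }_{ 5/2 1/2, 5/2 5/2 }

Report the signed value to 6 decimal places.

√[7·2!3!3!/9! · 3!2!5!0!6!0!] = √(1440)
  +(−1)^2/∏(2,0,0,3,3,0)! = 1/72  (running 1/72)
⟨..|..⟩ = √(1440)·(1/72) = +0.527046

+√(5/18) ≈ +0.527046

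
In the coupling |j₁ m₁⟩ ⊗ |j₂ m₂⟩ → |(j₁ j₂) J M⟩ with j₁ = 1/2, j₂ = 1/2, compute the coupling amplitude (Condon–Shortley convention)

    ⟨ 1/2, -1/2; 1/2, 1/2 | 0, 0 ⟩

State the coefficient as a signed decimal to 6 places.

−√(1/2) = -0.707107

√[1·1!0!0!/2! · 0!1!1!0!0!0!] = √(1/2)
  +(−1)^1/∏(1,0,0,0,0,0)! = -1  (running -1)
⟨..|..⟩ = √(1/2)·(-1) = -0.707107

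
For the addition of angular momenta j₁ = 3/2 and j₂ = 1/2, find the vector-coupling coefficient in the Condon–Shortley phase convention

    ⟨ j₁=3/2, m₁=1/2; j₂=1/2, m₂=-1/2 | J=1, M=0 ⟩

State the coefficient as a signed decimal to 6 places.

√[3·1!2!0!/4! · 2!1!0!1!1!1!] = √(1/2)
  +(−1)^0/∏(0,1,1,0,1,0)! = 1  (running 1)
⟨..|..⟩ = √(1/2)·(1) = +0.707107

+√(1/2) = +0.707107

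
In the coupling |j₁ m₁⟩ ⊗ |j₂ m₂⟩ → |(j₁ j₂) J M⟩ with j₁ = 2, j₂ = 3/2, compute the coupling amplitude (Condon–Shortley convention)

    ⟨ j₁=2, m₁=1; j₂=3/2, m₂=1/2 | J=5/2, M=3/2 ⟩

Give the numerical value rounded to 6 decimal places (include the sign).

+√(1/35) ≈ +0.169031

j₁+j₂−J=1  J+j₁−j₂=3  J−j₁+j₂=2  j₁+j₂+J+1=7
(j₁±m₁, j₂±m₂, J±M) = (3,1,2,1,4,1)
P² = 144/35
sum k=0..1:
  [0] +1/4 = 1/4
  [1] −1/6 = -1/6
S = 1/12
C² = P²·S² = 1/35 ; C = +0.169031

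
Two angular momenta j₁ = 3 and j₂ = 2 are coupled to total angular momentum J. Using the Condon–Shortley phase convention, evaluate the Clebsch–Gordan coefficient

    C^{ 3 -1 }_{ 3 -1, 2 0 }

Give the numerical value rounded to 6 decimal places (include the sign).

−√(3/20) ≈ -0.387298

√[7·2!4!2!/9! · 2!4!2!2!2!4!] = √(256/15)
  +(−1)^0/∏(0,2,4,2,0,0)! = 1/96  (running 1/96)
  +(−1)^1/∏(1,1,3,1,1,1)! = -1/6  (running -5/32)
  +(−1)^2/∏(2,0,2,0,2,2)! = 1/16  (running -3/32)
⟨..|..⟩ = √(256/15)·(-3/32) = -0.387298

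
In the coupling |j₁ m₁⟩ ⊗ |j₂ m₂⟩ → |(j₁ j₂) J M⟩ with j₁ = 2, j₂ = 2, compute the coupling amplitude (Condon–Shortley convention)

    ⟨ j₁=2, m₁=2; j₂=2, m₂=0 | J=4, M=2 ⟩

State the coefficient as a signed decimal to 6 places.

√[9·0!4!4!/9! · 4!0!2!2!6!2!] = √(13824/7)
  +(−1)^0/∏(0,0,0,2,4,2)! = 1/96  (running 1/96)
⟨..|..⟩ = √(13824/7)·(1/96) = +0.462910

+√(3/14) ≈ +0.462910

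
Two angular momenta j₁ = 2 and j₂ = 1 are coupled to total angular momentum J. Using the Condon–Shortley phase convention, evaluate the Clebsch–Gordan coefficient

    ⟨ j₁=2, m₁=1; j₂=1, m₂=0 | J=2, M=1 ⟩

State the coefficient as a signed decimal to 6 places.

triangle: 1!·3!·1!/6! = 6/720
(j±m)!: 3!·1!·1!·1!·3!·1! = 36
prefactor² = (2J+1)·Δ·N² = 3/2
  k=0: +1/(0!·1!·1!·1!·2!·0!) = 1/2
  k=1: −1/(1!·0!·0!·0!·3!·1!) = -1/6
Σ = 1/3  ⇒  CG² = 3/2·1/3² = 1/6
CG = +√(1/6) = +0.408248

+0.408248  (= +√(1/6))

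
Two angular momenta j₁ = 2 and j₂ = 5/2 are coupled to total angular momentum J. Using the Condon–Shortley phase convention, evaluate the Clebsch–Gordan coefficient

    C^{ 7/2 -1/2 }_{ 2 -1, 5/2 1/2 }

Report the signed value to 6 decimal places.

j₁+j₂−J=1  J+j₁−j₂=3  J−j₁+j₂=4  j₁+j₂+J+1=9
(j₁±m₁, j₂±m₂, J±M) = (1,3,3,2,3,4)
P² = 1152/35
sum k=0..1:
  [0] +1/36 = 1/36
  [1] −1/8 = -1/8
S = -7/72
C² = P²·S² = 14/45 ; C = -0.557773

-0.557773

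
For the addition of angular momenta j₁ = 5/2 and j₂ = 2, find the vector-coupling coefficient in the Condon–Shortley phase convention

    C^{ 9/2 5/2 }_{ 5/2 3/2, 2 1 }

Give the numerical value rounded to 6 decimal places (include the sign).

+0.745356

j₁+j₂−J=0  J+j₁−j₂=5  J−j₁+j₂=4  j₁+j₂+J+1=10
(j₁±m₁, j₂±m₂, J±M) = (4,1,3,1,7,2)
P² = 11520
sum k=0..0:
  [0] +1/144 = 1/144
S = 1/144
C² = P²·S² = 5/9 ; C = +0.745356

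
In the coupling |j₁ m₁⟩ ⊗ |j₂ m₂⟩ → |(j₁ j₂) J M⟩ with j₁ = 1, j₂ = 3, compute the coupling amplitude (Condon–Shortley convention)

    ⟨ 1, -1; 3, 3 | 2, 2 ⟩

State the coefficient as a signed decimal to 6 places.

+0.845154

√[5·2!0!4!/7! · 0!2!6!0!4!0!] = √(11520/7)
  +(−1)^2/∏(2,0,0,4,0,0)! = 1/48  (running 1/48)
⟨..|..⟩ = √(11520/7)·(1/48) = +0.845154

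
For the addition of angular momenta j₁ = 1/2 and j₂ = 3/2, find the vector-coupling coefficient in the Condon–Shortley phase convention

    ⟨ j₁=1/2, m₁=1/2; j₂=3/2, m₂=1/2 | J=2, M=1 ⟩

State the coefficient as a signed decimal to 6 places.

+0.866025

j₁+j₂−J=0  J+j₁−j₂=1  J−j₁+j₂=3  j₁+j₂+J+1=5
(j₁±m₁, j₂±m₂, J±M) = (1,0,2,1,3,1)
P² = 3
sum k=0..0:
  [0] +1/2 = 1/2
S = 1/2
C² = P²·S² = 3/4 ; C = +0.866025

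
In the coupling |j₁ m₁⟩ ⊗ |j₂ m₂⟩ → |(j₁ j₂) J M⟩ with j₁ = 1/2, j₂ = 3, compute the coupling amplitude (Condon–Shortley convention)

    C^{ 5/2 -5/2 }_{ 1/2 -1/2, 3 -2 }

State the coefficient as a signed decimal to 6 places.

j₁+j₂−J=1  J+j₁−j₂=0  J−j₁+j₂=5  j₁+j₂+J+1=7
(j₁±m₁, j₂±m₂, J±M) = (0,1,1,5,0,5)
P² = 14400/7
sum k=1..1:
  [1] −1/120 = -1/120
S = -1/120
C² = P²·S² = 1/7 ; C = -0.377964

-0.377964  (= −√(1/7))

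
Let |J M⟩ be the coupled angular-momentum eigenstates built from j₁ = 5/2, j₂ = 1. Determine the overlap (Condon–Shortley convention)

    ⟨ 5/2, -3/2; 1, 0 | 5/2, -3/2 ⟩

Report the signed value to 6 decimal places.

−√(9/35) ≈ -0.507093

triangle: 1!·4!·1!/7! = 24/5040
(j±m)!: 1!·4!·1!·1!·1!·4! = 576
prefactor² = (2J+1)·Δ·N² = 576/35
  k=0: +1/(0!·1!·4!·1!·0!·0!) = 1/24
  k=1: −1/(1!·0!·3!·0!·1!·1!) = -1/6
Σ = -1/8  ⇒  CG² = 576/35·(-1/8)² = 9/35
CG = −√(9/35) = -0.507093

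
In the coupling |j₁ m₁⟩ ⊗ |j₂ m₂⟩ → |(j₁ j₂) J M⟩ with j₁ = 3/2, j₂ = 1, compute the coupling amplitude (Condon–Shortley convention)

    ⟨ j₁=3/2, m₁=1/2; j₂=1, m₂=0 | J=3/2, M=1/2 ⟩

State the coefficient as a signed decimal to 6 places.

√[4·1!2!1!/5! · 2!1!1!1!2!1!] = √(4/15)
  +(−1)^0/∏(0,1,1,1,1,0)! = 1  (running 1)
  +(−1)^1/∏(1,0,0,0,2,1)! = -1/2  (running 1/2)
⟨..|..⟩ = √(4/15)·(1/2) = +0.258199

+0.258199  (= +√(1/15))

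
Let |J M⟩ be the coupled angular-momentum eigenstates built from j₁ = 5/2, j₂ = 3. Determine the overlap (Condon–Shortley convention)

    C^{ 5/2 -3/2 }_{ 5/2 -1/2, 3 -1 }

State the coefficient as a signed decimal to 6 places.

j₁+j₂−J=3  J+j₁−j₂=2  J−j₁+j₂=3  j₁+j₂+J+1=9
(j₁±m₁, j₂±m₂, J±M) = (2,3,2,4,1,4)
P² = 576/35
sum k=1..2:
  [1] −1/8 = -1/8
  [2] +1/12 = 1/12
S = -1/24
C² = P²·S² = 1/35 ; C = -0.169031

−√(1/35) ≈ -0.169031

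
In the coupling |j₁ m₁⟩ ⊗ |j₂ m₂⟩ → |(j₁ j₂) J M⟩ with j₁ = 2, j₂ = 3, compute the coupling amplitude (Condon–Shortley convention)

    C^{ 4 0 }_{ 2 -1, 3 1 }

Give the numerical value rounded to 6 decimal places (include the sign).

triangle: 1!·3!·5!/10! = 720/3628800
(j±m)!: 1!·3!·4!·2!·4!·4! = 165888
prefactor² = (2J+1)·Δ·N² = 10368/35
  k=0: +1/(0!·1!·3!·4!·0!·1!) = 1/144
  k=1: −1/(1!·0!·2!·3!·1!·2!) = -1/24
Σ = -5/144  ⇒  CG² = 10368/35·(-5/144)² = 5/14
CG = −√(5/14) = -0.597614

−√(5/14) = -0.597614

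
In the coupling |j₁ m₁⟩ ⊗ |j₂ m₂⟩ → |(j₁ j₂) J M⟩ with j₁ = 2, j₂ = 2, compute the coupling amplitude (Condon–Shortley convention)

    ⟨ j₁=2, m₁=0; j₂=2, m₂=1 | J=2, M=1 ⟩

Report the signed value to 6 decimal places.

−√(1/14) ≈ -0.267261

j₁+j₂−J=2  J+j₁−j₂=2  J−j₁+j₂=2  j₁+j₂+J+1=7
(j₁±m₁, j₂±m₂, J±M) = (2,2,3,1,3,1)
P² = 8/7
sum k=1..2:
  [1] −1/2 = -1/2
  [2] +1/4 = 1/4
S = -1/4
C² = P²·S² = 1/14 ; C = -0.267261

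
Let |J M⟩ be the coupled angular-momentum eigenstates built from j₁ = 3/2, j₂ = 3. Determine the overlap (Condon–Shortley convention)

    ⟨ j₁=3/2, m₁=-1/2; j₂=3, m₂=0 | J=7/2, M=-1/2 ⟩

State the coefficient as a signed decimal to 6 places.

√[8·1!2!5!/9! · 1!2!3!3!3!4!] = √(384/7)
  +(−1)^0/∏(0,1,2,3,0,2)! = 1/24  (running 1/24)
  +(−1)^1/∏(1,0,1,2,1,3)! = -1/12  (running -1/24)
⟨..|..⟩ = √(384/7)·(-1/24) = -0.308607

−√(2/21) = -0.308607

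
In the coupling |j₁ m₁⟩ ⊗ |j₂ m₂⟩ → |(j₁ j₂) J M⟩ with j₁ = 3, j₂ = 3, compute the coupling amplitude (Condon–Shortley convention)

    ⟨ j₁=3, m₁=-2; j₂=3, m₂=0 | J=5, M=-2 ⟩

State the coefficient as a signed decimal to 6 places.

−√(1/3) = -0.577350

√[11·1!5!5!/12! · 1!5!3!3!3!7!] = √(43200)
  +(−1)^0/∏(0,1,5,3,0,2)! = 1/1440  (running 1/1440)
  +(−1)^1/∏(1,0,4,2,1,3)! = -1/288  (running -1/360)
⟨..|..⟩ = √(43200)·(-1/360) = -0.577350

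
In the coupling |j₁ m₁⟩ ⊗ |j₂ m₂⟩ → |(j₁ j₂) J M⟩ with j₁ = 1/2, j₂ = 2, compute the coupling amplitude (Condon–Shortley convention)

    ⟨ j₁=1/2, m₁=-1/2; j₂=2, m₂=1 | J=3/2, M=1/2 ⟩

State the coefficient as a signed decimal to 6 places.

−√(3/5) = -0.774597

triangle: 1!·0!·3!/5! = 6/120
(j±m)!: 0!·1!·3!·1!·2!·1! = 12
prefactor² = (2J+1)·Δ·N² = 12/5
  k=1: −1/(1!·0!·0!·2!·0!·1!) = -1/2
Σ = -1/2  ⇒  CG² = 12/5·(-1/2)² = 3/5
CG = −√(3/5) = -0.774597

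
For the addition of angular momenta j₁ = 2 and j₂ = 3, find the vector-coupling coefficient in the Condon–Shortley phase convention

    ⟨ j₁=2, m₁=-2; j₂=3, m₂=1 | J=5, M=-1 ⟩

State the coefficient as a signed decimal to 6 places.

+0.267261

j₁+j₂−J=0  J+j₁−j₂=4  J−j₁+j₂=6  j₁+j₂+J+1=11
(j₁±m₁, j₂±m₂, J±M) = (0,4,4,2,4,6)
P² = 663552/7
sum k=0..0:
  [0] +1/1152 = 1/1152
S = 1/1152
C² = P²·S² = 1/14 ; C = +0.267261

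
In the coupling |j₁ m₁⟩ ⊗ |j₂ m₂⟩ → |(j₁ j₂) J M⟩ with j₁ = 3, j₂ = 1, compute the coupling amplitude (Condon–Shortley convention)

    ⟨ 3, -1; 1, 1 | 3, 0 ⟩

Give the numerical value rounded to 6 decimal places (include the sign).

−√(1/2) = -0.707107

√[7·1!5!1!/8! · 2!4!2!0!3!3!] = √(72)
  +(−1)^1/∏(1,0,3,1,2,0)! = -1/12  (running -1/12)
⟨..|..⟩ = √(72)·(-1/12) = -0.707107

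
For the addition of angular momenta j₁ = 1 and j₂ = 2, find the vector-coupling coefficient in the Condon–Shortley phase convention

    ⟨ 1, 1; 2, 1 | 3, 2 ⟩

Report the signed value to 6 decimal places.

+√(2/3) = +0.816497

j₁+j₂−J=0  J+j₁−j₂=2  J−j₁+j₂=4  j₁+j₂+J+1=7
(j₁±m₁, j₂±m₂, J±M) = (2,0,3,1,5,1)
P² = 96
sum k=0..0:
  [0] +1/12 = 1/12
S = 1/12
C² = P²·S² = 2/3 ; C = +0.816497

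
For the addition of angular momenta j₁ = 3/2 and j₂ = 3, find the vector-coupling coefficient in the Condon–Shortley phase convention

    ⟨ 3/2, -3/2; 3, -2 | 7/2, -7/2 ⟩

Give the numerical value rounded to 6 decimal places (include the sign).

triangle: 1!·2!·5!/9! = 240/362880
(j±m)!: 0!·3!·1!·5!·0!·7! = 3628800
prefactor² = (2J+1)·Δ·N² = 19200
  k=1: −1/(1!·0!·2!·0!·0!·5!) = -1/240
Σ = -1/240  ⇒  CG² = 19200·(-1/240)² = 1/3
CG = −√(1/3) = -0.577350

−√(1/3) = -0.577350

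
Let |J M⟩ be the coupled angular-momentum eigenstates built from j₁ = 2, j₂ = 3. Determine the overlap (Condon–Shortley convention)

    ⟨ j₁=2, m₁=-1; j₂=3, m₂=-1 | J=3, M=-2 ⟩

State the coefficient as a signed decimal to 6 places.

√[7·2!2!4!/9! · 1!3!2!4!1!5!] = √(64)
  +(−1)^1/∏(1,1,2,1,0,3)! = -1/12  (running -1/12)
  +(−1)^2/∏(2,0,1,0,1,4)! = 1/48  (running -1/16)
⟨..|..⟩ = √(64)·(-1/16) = -0.500000

−√(1/4) = -0.500000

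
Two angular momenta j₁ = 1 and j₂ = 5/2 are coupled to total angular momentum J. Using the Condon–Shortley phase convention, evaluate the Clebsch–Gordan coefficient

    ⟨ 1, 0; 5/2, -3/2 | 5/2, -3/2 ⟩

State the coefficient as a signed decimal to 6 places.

triangle: 1!·1!·4!/7! = 24/5040
(j±m)!: 1!·1!·1!·4!·1!·4! = 576
prefactor² = (2J+1)·Δ·N² = 576/35
  k=0: +1/(0!·1!·1!·1!·0!·3!) = 1/6
  k=1: −1/(1!·0!·0!·0!·1!·4!) = -1/24
Σ = 1/8  ⇒  CG² = 576/35·1/8² = 9/35
CG = +√(9/35) = +0.507093

+0.507093  (= +√(9/35))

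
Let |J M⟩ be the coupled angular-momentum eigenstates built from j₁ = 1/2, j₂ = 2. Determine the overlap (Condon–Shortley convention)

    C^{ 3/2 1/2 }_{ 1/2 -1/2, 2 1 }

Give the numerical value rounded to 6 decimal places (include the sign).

-0.774597  (= −√(3/5))

√[4·1!0!3!/5! · 0!1!3!1!2!1!] = √(12/5)
  +(−1)^1/∏(1,0,0,2,0,1)! = -1/2  (running -1/2)
⟨..|..⟩ = √(12/5)·(-1/2) = -0.774597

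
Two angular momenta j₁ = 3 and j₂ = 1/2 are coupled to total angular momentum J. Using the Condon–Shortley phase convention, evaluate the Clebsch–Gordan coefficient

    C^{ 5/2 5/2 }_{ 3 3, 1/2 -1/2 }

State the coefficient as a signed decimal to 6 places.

√[6·1!5!0!/7! · 6!0!0!1!5!0!] = √(86400/7)
  +(−1)^0/∏(0,1,0,0,5,0)! = 1/120  (running 1/120)
⟨..|..⟩ = √(86400/7)·(1/120) = +0.925820

+0.925820  (= +√(6/7))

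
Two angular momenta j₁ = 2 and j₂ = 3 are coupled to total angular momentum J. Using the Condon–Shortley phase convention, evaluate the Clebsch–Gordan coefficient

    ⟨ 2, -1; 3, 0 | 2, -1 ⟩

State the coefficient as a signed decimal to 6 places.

+0.534522  (= +√(2/7))

j₁+j₂−J=3  J+j₁−j₂=1  J−j₁+j₂=3  j₁+j₂+J+1=8
(j₁±m₁, j₂±m₂, J±M) = (1,3,3,3,1,3)
P² = 81/14
sum k=2..3:
  [2] +1/4 = 1/4
  [3] −1/36 = -1/36
S = 2/9
C² = P²·S² = 2/7 ; C = +0.534522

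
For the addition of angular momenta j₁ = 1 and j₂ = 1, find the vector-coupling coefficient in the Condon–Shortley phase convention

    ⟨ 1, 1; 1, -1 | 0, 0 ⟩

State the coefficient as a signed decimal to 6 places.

+0.577350

√[1·2!0!0!/3! · 2!0!0!2!0!0!] = √(4/3)
  +(−1)^0/∏(0,2,0,0,0,0)! = 1/2  (running 1/2)
⟨..|..⟩ = √(4/3)·(1/2) = +0.577350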